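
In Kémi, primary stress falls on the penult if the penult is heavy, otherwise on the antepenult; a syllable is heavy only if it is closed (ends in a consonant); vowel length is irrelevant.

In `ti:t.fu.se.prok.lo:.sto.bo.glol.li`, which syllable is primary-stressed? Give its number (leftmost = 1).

Weights: 7 bo L, 8 glol H, 9 li L.
The penult (syllable 8, glol) is heavy, so it takes stress.
Primary stress: syllable 8 → ti:t.fu.se.prok.lo:.sto.bo.ˈglol.li.

8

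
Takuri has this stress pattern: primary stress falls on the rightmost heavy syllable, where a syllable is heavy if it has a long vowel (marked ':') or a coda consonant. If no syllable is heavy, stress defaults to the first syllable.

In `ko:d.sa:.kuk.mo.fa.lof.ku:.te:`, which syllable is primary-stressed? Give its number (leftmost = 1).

Weights: 1 ko:d H, 2 sa: H, 3 kuk H, 4 mo L, 5 fa L, 6 lof H, 7 ku: H, 8 te: H.
Heavy syllables in the domain: 1, 2, 3, 6, 7, 8. The rightmost is syllable 8 (te:).
Primary stress: syllable 8 → ko:d.sa:.kuk.mo.fa.lof.ku:.ˈte:.

8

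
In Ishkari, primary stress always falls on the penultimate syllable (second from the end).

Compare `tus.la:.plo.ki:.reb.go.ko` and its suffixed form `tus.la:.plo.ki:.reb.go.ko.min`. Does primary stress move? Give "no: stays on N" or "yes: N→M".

yes: 6→7

Base `tus.la:.plo.ki:.reb.go.ko` (7 syllables):
  The word has 7 syllables; the penultimate syllable (second from the end) is syllable 6 (go).
  → primary stress on syllable 6.
Suffixed `tus.la:.plo.ki:.reb.go.ko.min` (8 syllables):
  The word has 8 syllables; the penultimate syllable (second from the end) is syllable 7 (ko).
  → primary stress on syllable 7.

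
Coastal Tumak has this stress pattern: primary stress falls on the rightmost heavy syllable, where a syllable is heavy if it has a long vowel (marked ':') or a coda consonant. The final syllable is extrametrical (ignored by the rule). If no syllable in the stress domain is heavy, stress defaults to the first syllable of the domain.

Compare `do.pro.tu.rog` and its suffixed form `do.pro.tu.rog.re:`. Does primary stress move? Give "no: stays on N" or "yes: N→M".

Base `do.pro.tu.rog` (4 syllables):
  The final syllable (4, rog) is extrametrical; the stress domain is syllables 1–3.
  Weights: 1 do L, 2 pro L, 3 tu L.
  No heavy syllable in the domain; default to the first syllable of the domain = syllable 1.
  → primary stress on syllable 1.
Suffixed `do.pro.tu.rog.re:` (5 syllables):
  The final syllable (5, re:) is extrametrical; the stress domain is syllables 1–4.
  Weights: 1 do L, 2 pro L, 3 tu L, 4 rog H.
  Heavy syllables in the domain: 4. The rightmost is syllable 4 (rog).
  → primary stress on syllable 4.

yes: 1→4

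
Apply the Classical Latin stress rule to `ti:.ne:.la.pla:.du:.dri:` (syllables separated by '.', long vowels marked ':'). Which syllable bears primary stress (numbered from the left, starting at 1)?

Classical Latin: stress the penult if heavy (long vowel or closed), else the antepenult.
Weights: 4 pla: H, 5 du: H, 6 dri: H.
The penult (syllable 5, du:) is heavy, so it takes stress.
Stress on syllable 5: ti:.ne:.la.pla:.ˈdu:.dri:.

5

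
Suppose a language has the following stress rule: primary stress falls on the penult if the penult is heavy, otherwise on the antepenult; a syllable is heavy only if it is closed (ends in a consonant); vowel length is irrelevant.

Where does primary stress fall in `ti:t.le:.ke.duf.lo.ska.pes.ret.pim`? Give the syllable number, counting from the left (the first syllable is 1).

Weights: 7 pes H, 8 ret H, 9 pim H.
The penult (syllable 8, ret) is heavy, so it takes stress.
Primary stress: syllable 8 → ti:t.le:.ke.duf.lo.ska.pes.ˈret.pim.

8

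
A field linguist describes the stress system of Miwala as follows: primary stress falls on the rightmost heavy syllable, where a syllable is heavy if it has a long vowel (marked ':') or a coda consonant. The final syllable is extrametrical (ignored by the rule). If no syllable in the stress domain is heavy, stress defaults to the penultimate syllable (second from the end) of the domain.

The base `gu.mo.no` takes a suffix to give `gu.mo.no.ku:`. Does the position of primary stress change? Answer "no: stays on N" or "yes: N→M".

yes: 1→2

Base `gu.mo.no` (3 syllables):
  The final syllable (3, no) is extrametrical; the stress domain is syllables 1–2.
  Weights: 1 gu L, 2 mo L.
  No heavy syllable in the domain; default to the penultimate syllable (second from the end) of the domain = syllable 1.
  → primary stress on syllable 1.
Suffixed `gu.mo.no.ku:` (4 syllables):
  The final syllable (4, ku:) is extrametrical; the stress domain is syllables 1–3.
  Weights: 1 gu L, 2 mo L, 3 no L.
  No heavy syllable in the domain; default to the penultimate syllable (second from the end) of the domain = syllable 2.
  → primary stress on syllable 2.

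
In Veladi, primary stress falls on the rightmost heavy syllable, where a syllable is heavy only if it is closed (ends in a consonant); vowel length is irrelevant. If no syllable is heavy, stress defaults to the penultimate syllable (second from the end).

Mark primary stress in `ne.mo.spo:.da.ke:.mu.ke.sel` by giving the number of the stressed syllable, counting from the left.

8

Weights: 1 ne L, 2 mo L, 3 spo: L, 4 da L, 5 ke: L, 6 mu L, 7 ke L, 8 sel H.
Heavy syllables in the domain: 8. The rightmost is syllable 8 (sel).
Primary stress: syllable 8 → ne.mo.spo:.da.ke:.mu.ke.ˈsel.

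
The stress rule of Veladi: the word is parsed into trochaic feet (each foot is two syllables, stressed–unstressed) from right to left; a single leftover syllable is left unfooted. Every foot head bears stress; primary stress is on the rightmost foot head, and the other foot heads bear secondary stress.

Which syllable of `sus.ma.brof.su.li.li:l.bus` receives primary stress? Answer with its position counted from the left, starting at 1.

Parse right to left into trochaic (ˈσσ) feet: sus (ˈma.brof) (ˈsu.li) (ˈli:l.bus). Syllable 1 is left unfooted.
Foot heads (stressed positions): 2, 4, 6.
End Rule Rightmost: primary stress on the rightmost head = syllable 6.
Primary stress: syllable 6 → sus.ma.brof.su.li.ˈli:l.bus.

6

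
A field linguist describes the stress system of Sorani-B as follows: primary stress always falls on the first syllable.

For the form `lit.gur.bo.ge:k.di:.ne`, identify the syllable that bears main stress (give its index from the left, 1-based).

The word has 6 syllables; the first syllable is syllable 1 (lit).
Primary stress: syllable 1 → ˈlit.gur.bo.ge:k.di:.ne.

1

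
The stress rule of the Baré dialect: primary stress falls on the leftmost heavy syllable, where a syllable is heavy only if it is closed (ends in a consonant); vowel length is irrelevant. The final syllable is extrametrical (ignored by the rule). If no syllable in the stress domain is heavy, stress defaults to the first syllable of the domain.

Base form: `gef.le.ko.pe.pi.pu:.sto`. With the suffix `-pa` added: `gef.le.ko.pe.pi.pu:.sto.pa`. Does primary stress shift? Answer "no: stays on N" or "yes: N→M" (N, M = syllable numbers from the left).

no: stays on 1

Base `gef.le.ko.pe.pi.pu:.sto` (7 syllables):
  The final syllable (7, sto) is extrametrical; the stress domain is syllables 1–6.
  Weights: 1 gef H, 2 le L, 3 ko L, 4 pe L, 5 pi L, 6 pu: L.
  Heavy syllables in the domain: 1. The leftmost is syllable 1 (gef).
  → primary stress on syllable 1.
Suffixed `gef.le.ko.pe.pi.pu:.sto.pa` (8 syllables):
  The final syllable (8, pa) is extrametrical; the stress domain is syllables 1–7.
  Weights: 1 gef H, 2 le L, 3 ko L, 4 pe L, 5 pi L, 6 pu: L, 7 sto L.
  Heavy syllables in the domain: 1. The leftmost is syllable 1 (gef).
  → primary stress on syllable 1.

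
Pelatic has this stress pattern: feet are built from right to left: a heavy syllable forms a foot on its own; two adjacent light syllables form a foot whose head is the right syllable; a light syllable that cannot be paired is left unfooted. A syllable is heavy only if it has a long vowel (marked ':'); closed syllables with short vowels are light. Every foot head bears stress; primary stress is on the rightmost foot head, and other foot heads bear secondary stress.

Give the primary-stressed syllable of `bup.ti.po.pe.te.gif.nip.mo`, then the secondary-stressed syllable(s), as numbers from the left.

primary 8, secondary 2, 4, 6

Weights: 1 bup L, 2 ti L, 3 po L, 4 pe L, 5 te L, 6 gif L, 7 nip L, 8 mo L.
Parse right to left (heavy = foot alone; LL = one foot; stranded L unfooted): (bup.ˈti) (po.ˈpe) (te.ˈgif) (nip.ˈmo).
Foot heads: 2, 4, 6, 8.
Primary stress on the rightmost head = syllable 8.
Secondary stress on 2, 4, 6: bup.ˌti.po.ˌpe.te.ˌgif.nip.ˈmo.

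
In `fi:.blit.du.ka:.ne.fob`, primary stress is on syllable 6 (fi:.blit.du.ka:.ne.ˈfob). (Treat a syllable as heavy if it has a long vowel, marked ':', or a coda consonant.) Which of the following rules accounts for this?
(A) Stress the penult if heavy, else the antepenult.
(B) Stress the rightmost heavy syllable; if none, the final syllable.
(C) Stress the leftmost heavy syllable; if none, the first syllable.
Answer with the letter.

B

Rule A → syllable 4 (observed: 6).
Rule B → syllable 6 ✓.
Rule C → syllable 1 (observed: 6).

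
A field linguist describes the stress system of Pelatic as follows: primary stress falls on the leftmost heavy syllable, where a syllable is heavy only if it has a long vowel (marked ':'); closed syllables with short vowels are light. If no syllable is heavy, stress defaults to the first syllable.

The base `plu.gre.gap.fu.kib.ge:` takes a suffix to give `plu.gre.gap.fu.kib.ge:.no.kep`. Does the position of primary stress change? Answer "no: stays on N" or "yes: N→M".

no: stays on 6

Base `plu.gre.gap.fu.kib.ge:` (6 syllables):
  Weights: 1 plu L, 2 gre L, 3 gap L, 4 fu L, 5 kib L, 6 ge: H.
  Heavy syllables in the domain: 6. The leftmost is syllable 6 (ge:).
  → primary stress on syllable 6.
Suffixed `plu.gre.gap.fu.kib.ge:.no.kep` (8 syllables):
  Weights: 1 plu L, 2 gre L, 3 gap L, 4 fu L, 5 kib L, 6 ge: H, 7 no L, 8 kep L.
  Heavy syllables in the domain: 6. The leftmost is syllable 6 (ge:).
  → primary stress on syllable 6.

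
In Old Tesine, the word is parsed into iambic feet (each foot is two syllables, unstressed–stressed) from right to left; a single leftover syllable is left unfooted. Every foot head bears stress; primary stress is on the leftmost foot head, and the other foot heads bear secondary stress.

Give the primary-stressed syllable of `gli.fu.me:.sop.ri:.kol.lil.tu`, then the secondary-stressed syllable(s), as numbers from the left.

primary 2, secondary 4, 6, 8

Parse right to left into iambic (σˈσ) feet: (gli.ˈfu) (me:.ˈsop) (ri:.ˈkol) (lil.ˈtu).
Foot heads (stressed positions): 2, 4, 6, 8.
End Rule Leftmost: primary stress on the leftmost head = syllable 2.
Secondary stress on 4, 6, 8: gli.ˈfu.me:.ˌsop.ri:.ˌkol.lil.ˌtu.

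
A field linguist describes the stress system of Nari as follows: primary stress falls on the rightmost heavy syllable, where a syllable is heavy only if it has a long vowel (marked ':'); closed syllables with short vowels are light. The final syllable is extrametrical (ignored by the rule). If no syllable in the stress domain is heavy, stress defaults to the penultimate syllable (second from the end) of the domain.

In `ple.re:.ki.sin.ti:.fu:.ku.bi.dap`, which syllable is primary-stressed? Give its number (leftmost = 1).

The final syllable (9, dap) is extrametrical; the stress domain is syllables 1–8.
Weights: 1 ple L, 2 re: H, 3 ki L, 4 sin L, 5 ti: H, 6 fu: H, 7 ku L, 8 bi L.
Heavy syllables in the domain: 2, 5, 6. The rightmost is syllable 6 (fu:).
Primary stress: syllable 6 → ple.re:.ki.sin.ti:.ˈfu:.ku.bi.dap.

6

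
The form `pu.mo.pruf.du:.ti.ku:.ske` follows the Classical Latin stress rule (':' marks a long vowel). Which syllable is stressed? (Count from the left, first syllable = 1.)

Classical Latin: stress the penult if heavy (long vowel or closed), else the antepenult.
Weights: 5 ti L, 6 ku: H, 7 ske L.
The penult (syllable 6, ku:) is heavy, so it takes stress.
Stress on syllable 6: pu.mo.pruf.du:.ti.ˈku:.ske.

6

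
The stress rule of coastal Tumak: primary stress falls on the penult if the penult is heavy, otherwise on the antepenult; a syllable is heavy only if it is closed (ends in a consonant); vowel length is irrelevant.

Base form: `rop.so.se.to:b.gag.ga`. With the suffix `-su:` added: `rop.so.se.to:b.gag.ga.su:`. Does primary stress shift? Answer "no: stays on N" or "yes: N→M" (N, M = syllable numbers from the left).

no: stays on 5

Base `rop.so.se.to:b.gag.ga` (6 syllables):
  Weights: 4 to:b H, 5 gag H, 6 ga L.
  The penult (syllable 5, gag) is heavy, so it takes stress.
  → primary stress on syllable 5.
Suffixed `rop.so.se.to:b.gag.ga.su:` (7 syllables):
  Weights: 5 gag H, 6 ga L, 7 su: L.
  The penult (syllable 6, ga) is light, so stress falls on the antepenult (syllable 5, gag).
  → primary stress on syllable 5.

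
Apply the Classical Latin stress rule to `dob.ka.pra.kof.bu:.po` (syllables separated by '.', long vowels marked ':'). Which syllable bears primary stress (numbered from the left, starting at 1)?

Classical Latin: stress the penult if heavy (long vowel or closed), else the antepenult.
Weights: 4 kof H, 5 bu: H, 6 po L.
The penult (syllable 5, bu:) is heavy, so it takes stress.
Stress on syllable 5: dob.ka.pra.kof.ˈbu:.po.

5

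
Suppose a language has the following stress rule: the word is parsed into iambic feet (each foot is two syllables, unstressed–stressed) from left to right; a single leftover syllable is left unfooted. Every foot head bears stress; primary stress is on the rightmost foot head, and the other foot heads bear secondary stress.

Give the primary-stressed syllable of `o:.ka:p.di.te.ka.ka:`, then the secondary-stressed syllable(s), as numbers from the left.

Parse left to right into iambic (σˈσ) feet: (o:.ˈka:p) (di.ˈte) (ka.ˈka:).
Foot heads (stressed positions): 2, 4, 6.
End Rule Rightmost: primary stress on the rightmost head = syllable 6.
Secondary stress on 2, 4: o:.ˌka:p.di.ˌte.ka.ˈka:.

primary 6, secondary 2, 4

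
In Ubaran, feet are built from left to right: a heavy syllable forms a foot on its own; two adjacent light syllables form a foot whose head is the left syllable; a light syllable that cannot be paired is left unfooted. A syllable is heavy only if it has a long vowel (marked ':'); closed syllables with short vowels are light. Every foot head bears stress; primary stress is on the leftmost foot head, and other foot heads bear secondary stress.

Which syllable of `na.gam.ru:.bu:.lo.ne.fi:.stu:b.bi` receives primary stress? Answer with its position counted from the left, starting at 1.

Weights: 1 na L, 2 gam L, 3 ru: H, 4 bu: H, 5 lo L, 6 ne L, 7 fi: H, 8 stu:b H, 9 bi L.
Parse left to right (heavy = foot alone; LL = one foot; stranded L unfooted): (ˈna.gam) (ˈru:) (ˈbu:) (ˈlo.ne) (ˈfi:) (ˈstu:b) bi.
Foot heads: 1, 3, 4, 5, 7, 8.
Primary stress on the leftmost head = syllable 1.
Primary stress: syllable 1 → ˈna.gam.ru:.bu:.lo.ne.fi:.stu:b.bi.

1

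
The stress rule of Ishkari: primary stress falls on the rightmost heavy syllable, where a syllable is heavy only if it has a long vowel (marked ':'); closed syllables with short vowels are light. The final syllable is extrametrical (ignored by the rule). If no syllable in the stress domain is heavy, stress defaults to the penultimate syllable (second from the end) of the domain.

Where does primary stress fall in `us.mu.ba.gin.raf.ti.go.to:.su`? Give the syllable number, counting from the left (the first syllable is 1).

8

The final syllable (9, su) is extrametrical; the stress domain is syllables 1–8.
Weights: 1 us L, 2 mu L, 3 ba L, 4 gin L, 5 raf L, 6 ti L, 7 go L, 8 to: H.
Heavy syllables in the domain: 8. The rightmost is syllable 8 (to:).
Primary stress: syllable 8 → us.mu.ba.gin.raf.ti.go.ˈto:.su.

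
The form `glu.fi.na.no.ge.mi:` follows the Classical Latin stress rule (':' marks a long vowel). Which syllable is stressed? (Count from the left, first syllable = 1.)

4

Classical Latin: stress the penult if heavy (long vowel or closed), else the antepenult.
Weights: 4 no L, 5 ge L, 6 mi: H.
The penult (syllable 5, ge) is light, so stress falls on the antepenult (syllable 4, no).
Stress on syllable 4: glu.fi.na.ˈno.ge.mi:.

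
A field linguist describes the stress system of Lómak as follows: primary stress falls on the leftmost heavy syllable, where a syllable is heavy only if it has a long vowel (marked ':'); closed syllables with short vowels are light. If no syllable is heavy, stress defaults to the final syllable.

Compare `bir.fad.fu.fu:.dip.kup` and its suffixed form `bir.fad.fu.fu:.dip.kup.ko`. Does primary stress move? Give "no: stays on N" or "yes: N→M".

Base `bir.fad.fu.fu:.dip.kup` (6 syllables):
  Weights: 1 bir L, 2 fad L, 3 fu L, 4 fu: H, 5 dip L, 6 kup L.
  Heavy syllables in the domain: 4. The leftmost is syllable 4 (fu:).
  → primary stress on syllable 4.
Suffixed `bir.fad.fu.fu:.dip.kup.ko` (7 syllables):
  Weights: 1 bir L, 2 fad L, 3 fu L, 4 fu: H, 5 dip L, 6 kup L, 7 ko L.
  Heavy syllables in the domain: 4. The leftmost is syllable 4 (fu:).
  → primary stress on syllable 4.

no: stays on 4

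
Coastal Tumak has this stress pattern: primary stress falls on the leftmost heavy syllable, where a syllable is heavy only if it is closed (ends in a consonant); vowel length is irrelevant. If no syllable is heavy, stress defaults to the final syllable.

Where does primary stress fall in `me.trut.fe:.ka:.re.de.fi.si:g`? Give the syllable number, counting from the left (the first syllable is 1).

2

Weights: 1 me L, 2 trut H, 3 fe: L, 4 ka: L, 5 re L, 6 de L, 7 fi L, 8 si:g H.
Heavy syllables in the domain: 2, 8. The leftmost is syllable 2 (trut).
Primary stress: syllable 2 → me.ˈtrut.fe:.ka:.re.de.fi.si:g.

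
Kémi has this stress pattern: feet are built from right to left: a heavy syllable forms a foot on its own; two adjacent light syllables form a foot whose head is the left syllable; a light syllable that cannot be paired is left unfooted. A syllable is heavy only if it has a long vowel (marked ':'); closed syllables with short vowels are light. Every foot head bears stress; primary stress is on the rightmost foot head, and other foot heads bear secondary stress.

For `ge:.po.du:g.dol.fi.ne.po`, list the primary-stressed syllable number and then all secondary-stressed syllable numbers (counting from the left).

primary 6, secondary 1, 3, 4

Weights: 1 ge: H, 2 po L, 3 du:g H, 4 dol L, 5 fi L, 6 ne L, 7 po L.
Parse right to left (heavy = foot alone; LL = one foot; stranded L unfooted): (ˈge:) po (ˈdu:g) (ˈdol.fi) (ˈne.po).
Foot heads: 1, 3, 4, 6.
Primary stress on the rightmost head = syllable 6.
Secondary stress on 1, 3, 4: ˌge:.po.ˌdu:g.ˌdol.fi.ˈne.po.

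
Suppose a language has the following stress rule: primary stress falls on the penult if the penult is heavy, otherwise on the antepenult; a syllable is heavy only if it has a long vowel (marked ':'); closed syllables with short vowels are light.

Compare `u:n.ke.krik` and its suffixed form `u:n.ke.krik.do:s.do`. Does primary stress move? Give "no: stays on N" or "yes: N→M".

Base `u:n.ke.krik` (3 syllables):
  Weights: 1 u:n H, 2 ke L, 3 krik L.
  The penult (syllable 2, ke) is light, so stress falls on the antepenult (syllable 1, u:n).
  → primary stress on syllable 1.
Suffixed `u:n.ke.krik.do:s.do` (5 syllables):
  Weights: 3 krik L, 4 do:s H, 5 do L.
  The penult (syllable 4, do:s) is heavy, so it takes stress.
  → primary stress on syllable 4.

yes: 1→4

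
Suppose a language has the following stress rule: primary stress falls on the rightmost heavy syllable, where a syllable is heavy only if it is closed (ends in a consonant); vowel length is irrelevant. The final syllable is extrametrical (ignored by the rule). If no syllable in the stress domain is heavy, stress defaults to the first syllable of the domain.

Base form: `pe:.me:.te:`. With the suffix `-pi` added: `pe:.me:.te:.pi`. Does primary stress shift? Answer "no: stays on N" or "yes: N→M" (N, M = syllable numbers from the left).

no: stays on 1

Base `pe:.me:.te:` (3 syllables):
  The final syllable (3, te:) is extrametrical; the stress domain is syllables 1–2.
  Weights: 1 pe: L, 2 me: L.
  No heavy syllable in the domain; default to the first syllable of the domain = syllable 1.
  → primary stress on syllable 1.
Suffixed `pe:.me:.te:.pi` (4 syllables):
  The final syllable (4, pi) is extrametrical; the stress domain is syllables 1–3.
  Weights: 1 pe: L, 2 me: L, 3 te: L.
  No heavy syllable in the domain; default to the first syllable of the domain = syllable 1.
  → primary stress on syllable 1.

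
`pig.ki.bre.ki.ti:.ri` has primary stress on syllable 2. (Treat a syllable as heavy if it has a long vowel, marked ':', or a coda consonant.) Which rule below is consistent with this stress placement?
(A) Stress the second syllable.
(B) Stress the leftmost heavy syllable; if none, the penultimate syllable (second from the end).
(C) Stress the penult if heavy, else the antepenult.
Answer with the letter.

A

Rule A → syllable 2 ✓.
Rule B → syllable 1 (observed: 2).
Rule C → syllable 5 (observed: 2).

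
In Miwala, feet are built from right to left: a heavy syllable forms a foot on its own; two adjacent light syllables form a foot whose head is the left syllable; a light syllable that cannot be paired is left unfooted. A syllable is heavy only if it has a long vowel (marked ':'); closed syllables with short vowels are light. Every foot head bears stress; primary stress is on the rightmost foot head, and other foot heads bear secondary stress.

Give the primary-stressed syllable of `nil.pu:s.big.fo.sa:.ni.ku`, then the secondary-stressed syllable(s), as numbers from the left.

Weights: 1 nil L, 2 pu:s H, 3 big L, 4 fo L, 5 sa: H, 6 ni L, 7 ku L.
Parse right to left (heavy = foot alone; LL = one foot; stranded L unfooted): nil (ˈpu:s) (ˈbig.fo) (ˈsa:) (ˈni.ku).
Foot heads: 2, 3, 5, 6.
Primary stress on the rightmost head = syllable 6.
Secondary stress on 2, 3, 5: nil.ˌpu:s.ˌbig.fo.ˌsa:.ˈni.ku.

primary 6, secondary 2, 3, 5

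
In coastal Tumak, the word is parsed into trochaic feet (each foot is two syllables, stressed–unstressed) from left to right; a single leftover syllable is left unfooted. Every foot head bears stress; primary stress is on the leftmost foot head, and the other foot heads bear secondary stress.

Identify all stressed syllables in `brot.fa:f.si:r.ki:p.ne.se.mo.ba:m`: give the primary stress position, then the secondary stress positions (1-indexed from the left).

Parse left to right into trochaic (ˈσσ) feet: (ˈbrot.fa:f) (ˈsi:r.ki:p) (ˈne.se) (ˈmo.ba:m).
Foot heads (stressed positions): 1, 3, 5, 7.
End Rule Leftmost: primary stress on the leftmost head = syllable 1.
Secondary stress on 3, 5, 7: ˈbrot.fa:f.ˌsi:r.ki:p.ˌne.se.ˌmo.ba:m.

primary 1, secondary 3, 5, 7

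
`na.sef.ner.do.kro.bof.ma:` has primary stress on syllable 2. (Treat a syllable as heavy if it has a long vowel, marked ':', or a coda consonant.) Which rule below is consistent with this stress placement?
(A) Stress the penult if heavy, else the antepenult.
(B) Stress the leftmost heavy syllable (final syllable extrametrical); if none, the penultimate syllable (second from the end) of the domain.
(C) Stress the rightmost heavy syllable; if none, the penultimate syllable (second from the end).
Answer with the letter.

Rule A → syllable 6 (observed: 2).
Rule B → syllable 2 ✓.
Rule C → syllable 7 (observed: 2).

B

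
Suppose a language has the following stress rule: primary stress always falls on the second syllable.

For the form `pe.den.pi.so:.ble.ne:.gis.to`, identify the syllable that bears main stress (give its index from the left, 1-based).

2

The word has 8 syllables; the second syllable is syllable 2 (den).
Primary stress: syllable 2 → pe.ˈden.pi.so:.ble.ne:.gis.to.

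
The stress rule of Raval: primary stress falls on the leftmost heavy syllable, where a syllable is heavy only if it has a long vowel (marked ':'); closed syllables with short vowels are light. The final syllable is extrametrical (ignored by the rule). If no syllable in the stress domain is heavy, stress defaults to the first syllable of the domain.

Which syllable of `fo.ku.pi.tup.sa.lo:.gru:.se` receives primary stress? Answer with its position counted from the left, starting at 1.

6

The final syllable (8, se) is extrametrical; the stress domain is syllables 1–7.
Weights: 1 fo L, 2 ku L, 3 pi L, 4 tup L, 5 sa L, 6 lo: H, 7 gru: H.
Heavy syllables in the domain: 6, 7. The leftmost is syllable 6 (lo:).
Primary stress: syllable 6 → fo.ku.pi.tup.sa.ˈlo:.gru:.se.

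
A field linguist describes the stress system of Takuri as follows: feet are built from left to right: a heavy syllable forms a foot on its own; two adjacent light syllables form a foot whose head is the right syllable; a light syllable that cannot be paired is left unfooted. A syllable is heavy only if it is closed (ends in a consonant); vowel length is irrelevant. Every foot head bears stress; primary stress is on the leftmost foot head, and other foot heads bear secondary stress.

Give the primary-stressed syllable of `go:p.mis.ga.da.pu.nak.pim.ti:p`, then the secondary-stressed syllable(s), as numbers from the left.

Weights: 1 go:p H, 2 mis H, 3 ga L, 4 da L, 5 pu L, 6 nak H, 7 pim H, 8 ti:p H.
Parse left to right (heavy = foot alone; LL = one foot; stranded L unfooted): (ˈgo:p) (ˈmis) (ga.ˈda) pu (ˈnak) (ˈpim) (ˈti:p).
Foot heads: 1, 2, 4, 6, 7, 8.
Primary stress on the leftmost head = syllable 1.
Secondary stress on 2, 4, 6, 7, 8: ˈgo:p.ˌmis.ga.ˌda.pu.ˌnak.ˌpim.ˌti:p.

primary 1, secondary 2, 4, 6, 7, 8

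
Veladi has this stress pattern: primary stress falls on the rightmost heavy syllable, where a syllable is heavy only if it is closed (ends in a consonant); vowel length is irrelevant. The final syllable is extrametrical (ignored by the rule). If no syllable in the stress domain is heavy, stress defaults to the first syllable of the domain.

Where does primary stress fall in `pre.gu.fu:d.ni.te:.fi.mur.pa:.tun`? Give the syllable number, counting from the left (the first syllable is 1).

The final syllable (9, tun) is extrametrical; the stress domain is syllables 1–8.
Weights: 1 pre L, 2 gu L, 3 fu:d H, 4 ni L, 5 te: L, 6 fi L, 7 mur H, 8 pa: L.
Heavy syllables in the domain: 3, 7. The rightmost is syllable 7 (mur).
Primary stress: syllable 7 → pre.gu.fu:d.ni.te:.fi.ˈmur.pa:.tun.

7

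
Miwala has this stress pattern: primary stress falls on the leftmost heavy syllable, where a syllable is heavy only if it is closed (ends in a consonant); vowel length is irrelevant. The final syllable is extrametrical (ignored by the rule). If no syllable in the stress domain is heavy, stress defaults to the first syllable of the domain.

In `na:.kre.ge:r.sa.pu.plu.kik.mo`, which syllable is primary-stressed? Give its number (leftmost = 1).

The final syllable (8, mo) is extrametrical; the stress domain is syllables 1–7.
Weights: 1 na: L, 2 kre L, 3 ge:r H, 4 sa L, 5 pu L, 6 plu L, 7 kik H.
Heavy syllables in the domain: 3, 7. The leftmost is syllable 3 (ge:r).
Primary stress: syllable 3 → na:.kre.ˈge:r.sa.pu.plu.kik.mo.

3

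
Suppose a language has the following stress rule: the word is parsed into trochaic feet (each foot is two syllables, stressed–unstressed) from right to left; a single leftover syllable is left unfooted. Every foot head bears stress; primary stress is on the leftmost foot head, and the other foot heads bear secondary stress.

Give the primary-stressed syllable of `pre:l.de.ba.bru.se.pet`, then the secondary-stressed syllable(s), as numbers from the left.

Parse right to left into trochaic (ˈσσ) feet: (ˈpre:l.de) (ˈba.bru) (ˈse.pet).
Foot heads (stressed positions): 1, 3, 5.
End Rule Leftmost: primary stress on the leftmost head = syllable 1.
Secondary stress on 3, 5: ˈpre:l.de.ˌba.bru.ˌse.pet.

primary 1, secondary 3, 5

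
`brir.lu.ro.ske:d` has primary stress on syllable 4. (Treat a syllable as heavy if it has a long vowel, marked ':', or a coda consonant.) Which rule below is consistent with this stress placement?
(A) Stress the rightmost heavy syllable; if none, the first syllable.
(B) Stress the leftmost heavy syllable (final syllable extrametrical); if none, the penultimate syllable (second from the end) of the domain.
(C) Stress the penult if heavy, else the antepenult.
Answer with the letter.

Rule A → syllable 4 ✓.
Rule B → syllable 1 (observed: 4).
Rule C → syllable 2 (observed: 4).

A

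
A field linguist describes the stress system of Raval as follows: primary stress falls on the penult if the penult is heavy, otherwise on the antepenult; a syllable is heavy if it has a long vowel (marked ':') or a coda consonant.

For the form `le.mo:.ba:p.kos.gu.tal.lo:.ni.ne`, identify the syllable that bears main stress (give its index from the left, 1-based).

7

Weights: 7 lo: H, 8 ni L, 9 ne L.
The penult (syllable 8, ni) is light, so stress falls on the antepenult (syllable 7, lo:).
Primary stress: syllable 7 → le.mo:.ba:p.kos.gu.tal.ˈlo:.ni.ne.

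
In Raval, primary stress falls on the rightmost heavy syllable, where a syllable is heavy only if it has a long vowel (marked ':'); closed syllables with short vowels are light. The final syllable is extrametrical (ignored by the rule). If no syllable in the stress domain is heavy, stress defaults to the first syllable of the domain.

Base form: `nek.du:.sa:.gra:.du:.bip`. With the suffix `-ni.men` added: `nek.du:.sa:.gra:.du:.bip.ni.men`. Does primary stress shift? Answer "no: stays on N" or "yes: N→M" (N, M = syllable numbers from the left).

no: stays on 5

Base `nek.du:.sa:.gra:.du:.bip` (6 syllables):
  The final syllable (6, bip) is extrametrical; the stress domain is syllables 1–5.
  Weights: 1 nek L, 2 du: H, 3 sa: H, 4 gra: H, 5 du: H.
  Heavy syllables in the domain: 2, 3, 4, 5. The rightmost is syllable 5 (du:).
  → primary stress on syllable 5.
Suffixed `nek.du:.sa:.gra:.du:.bip.ni.men` (8 syllables):
  The final syllable (8, men) is extrametrical; the stress domain is syllables 1–7.
  Weights: 1 nek L, 2 du: H, 3 sa: H, 4 gra: H, 5 du: H, 6 bip L, 7 ni L.
  Heavy syllables in the domain: 2, 3, 4, 5. The rightmost is syllable 5 (du:).
  → primary stress on syllable 5.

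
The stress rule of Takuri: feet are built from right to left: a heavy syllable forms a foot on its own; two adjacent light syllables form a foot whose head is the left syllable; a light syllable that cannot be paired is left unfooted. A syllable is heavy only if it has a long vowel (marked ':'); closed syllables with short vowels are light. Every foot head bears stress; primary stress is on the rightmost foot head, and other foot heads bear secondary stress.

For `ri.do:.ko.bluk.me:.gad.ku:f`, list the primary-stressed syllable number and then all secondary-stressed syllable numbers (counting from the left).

Weights: 1 ri L, 2 do: H, 3 ko L, 4 bluk L, 5 me: H, 6 gad L, 7 ku:f H.
Parse right to left (heavy = foot alone; LL = one foot; stranded L unfooted): ri (ˈdo:) (ˈko.bluk) (ˈme:) gad (ˈku:f).
Foot heads: 2, 3, 5, 7.
Primary stress on the rightmost head = syllable 7.
Secondary stress on 2, 3, 5: ri.ˌdo:.ˌko.bluk.ˌme:.gad.ˈku:f.

primary 7, secondary 2, 3, 5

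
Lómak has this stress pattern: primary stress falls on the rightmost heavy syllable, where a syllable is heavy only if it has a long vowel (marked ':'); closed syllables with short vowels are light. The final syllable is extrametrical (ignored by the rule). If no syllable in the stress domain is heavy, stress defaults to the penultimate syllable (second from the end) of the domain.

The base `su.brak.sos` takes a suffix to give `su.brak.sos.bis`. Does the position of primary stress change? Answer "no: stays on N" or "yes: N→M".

Base `su.brak.sos` (3 syllables):
  The final syllable (3, sos) is extrametrical; the stress domain is syllables 1–2.
  Weights: 1 su L, 2 brak L.
  No heavy syllable in the domain; default to the penultimate syllable (second from the end) of the domain = syllable 1.
  → primary stress on syllable 1.
Suffixed `su.brak.sos.bis` (4 syllables):
  The final syllable (4, bis) is extrametrical; the stress domain is syllables 1–3.
  Weights: 1 su L, 2 brak L, 3 sos L.
  No heavy syllable in the domain; default to the penultimate syllable (second from the end) of the domain = syllable 2.
  → primary stress on syllable 2.

yes: 1→2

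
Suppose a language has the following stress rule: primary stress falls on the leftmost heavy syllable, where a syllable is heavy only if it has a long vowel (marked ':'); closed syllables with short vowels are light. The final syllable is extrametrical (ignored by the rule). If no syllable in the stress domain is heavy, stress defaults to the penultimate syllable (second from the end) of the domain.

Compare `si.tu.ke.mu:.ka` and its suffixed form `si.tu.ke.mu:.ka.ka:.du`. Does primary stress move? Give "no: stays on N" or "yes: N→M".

no: stays on 4

Base `si.tu.ke.mu:.ka` (5 syllables):
  The final syllable (5, ka) is extrametrical; the stress domain is syllables 1–4.
  Weights: 1 si L, 2 tu L, 3 ke L, 4 mu: H.
  Heavy syllables in the domain: 4. The leftmost is syllable 4 (mu:).
  → primary stress on syllable 4.
Suffixed `si.tu.ke.mu:.ka.ka:.du` (7 syllables):
  The final syllable (7, du) is extrametrical; the stress domain is syllables 1–6.
  Weights: 1 si L, 2 tu L, 3 ke L, 4 mu: H, 5 ka L, 6 ka: H.
  Heavy syllables in the domain: 4, 6. The leftmost is syllable 4 (mu:).
  → primary stress on syllable 4.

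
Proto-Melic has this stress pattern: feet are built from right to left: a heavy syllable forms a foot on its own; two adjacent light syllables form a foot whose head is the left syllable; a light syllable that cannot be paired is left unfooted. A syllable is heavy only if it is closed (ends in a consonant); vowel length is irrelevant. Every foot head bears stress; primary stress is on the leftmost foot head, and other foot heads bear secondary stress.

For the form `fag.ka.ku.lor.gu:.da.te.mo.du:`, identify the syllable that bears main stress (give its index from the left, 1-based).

1

Weights: 1 fag H, 2 ka L, 3 ku L, 4 lor H, 5 gu: L, 6 da L, 7 te L, 8 mo L, 9 du: L.
Parse right to left (heavy = foot alone; LL = one foot; stranded L unfooted): (ˈfag) (ˈka.ku) (ˈlor) gu: (ˈda.te) (ˈmo.du:).
Foot heads: 1, 2, 4, 6, 8.
Primary stress on the leftmost head = syllable 1.
Primary stress: syllable 1 → ˈfag.ka.ku.lor.gu:.da.te.mo.du:.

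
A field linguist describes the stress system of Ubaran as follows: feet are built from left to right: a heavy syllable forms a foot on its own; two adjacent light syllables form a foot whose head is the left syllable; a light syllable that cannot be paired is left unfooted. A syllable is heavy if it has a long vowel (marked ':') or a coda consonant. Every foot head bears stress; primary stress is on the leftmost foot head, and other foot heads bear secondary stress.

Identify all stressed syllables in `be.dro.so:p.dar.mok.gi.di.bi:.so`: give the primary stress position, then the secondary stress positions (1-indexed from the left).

primary 1, secondary 3, 4, 5, 6, 8

Weights: 1 be L, 2 dro L, 3 so:p H, 4 dar H, 5 mok H, 6 gi L, 7 di L, 8 bi: H, 9 so L.
Parse left to right (heavy = foot alone; LL = one foot; stranded L unfooted): (ˈbe.dro) (ˈso:p) (ˈdar) (ˈmok) (ˈgi.di) (ˈbi:) so.
Foot heads: 1, 3, 4, 5, 6, 8.
Primary stress on the leftmost head = syllable 1.
Secondary stress on 3, 4, 5, 6, 8: ˈbe.dro.ˌso:p.ˌdar.ˌmok.ˌgi.di.ˌbi:.so.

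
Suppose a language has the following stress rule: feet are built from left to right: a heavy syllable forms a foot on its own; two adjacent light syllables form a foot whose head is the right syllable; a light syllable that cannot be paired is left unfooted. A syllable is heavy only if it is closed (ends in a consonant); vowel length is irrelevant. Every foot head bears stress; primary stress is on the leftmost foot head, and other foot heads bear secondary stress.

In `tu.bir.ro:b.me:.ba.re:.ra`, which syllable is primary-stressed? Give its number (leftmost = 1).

2

Weights: 1 tu L, 2 bir H, 3 ro:b H, 4 me: L, 5 ba L, 6 re: L, 7 ra L.
Parse left to right (heavy = foot alone; LL = one foot; stranded L unfooted): tu (ˈbir) (ˈro:b) (me:.ˈba) (re:.ˈra).
Foot heads: 2, 3, 5, 7.
Primary stress on the leftmost head = syllable 2.
Primary stress: syllable 2 → tu.ˈbir.ro:b.me:.ba.re:.ra.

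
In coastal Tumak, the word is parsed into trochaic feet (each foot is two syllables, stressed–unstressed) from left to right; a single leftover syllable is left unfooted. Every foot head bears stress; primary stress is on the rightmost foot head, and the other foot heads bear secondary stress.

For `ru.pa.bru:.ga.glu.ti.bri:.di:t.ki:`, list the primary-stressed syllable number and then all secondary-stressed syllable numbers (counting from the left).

Parse left to right into trochaic (ˈσσ) feet: (ˈru.pa) (ˈbru:.ga) (ˈglu.ti) (ˈbri:.di:t) ki:. Syllable 9 is left unfooted.
Foot heads (stressed positions): 1, 3, 5, 7.
End Rule Rightmost: primary stress on the rightmost head = syllable 7.
Secondary stress on 1, 3, 5: ˌru.pa.ˌbru:.ga.ˌglu.ti.ˈbri:.di:t.ki:.

primary 7, secondary 1, 3, 5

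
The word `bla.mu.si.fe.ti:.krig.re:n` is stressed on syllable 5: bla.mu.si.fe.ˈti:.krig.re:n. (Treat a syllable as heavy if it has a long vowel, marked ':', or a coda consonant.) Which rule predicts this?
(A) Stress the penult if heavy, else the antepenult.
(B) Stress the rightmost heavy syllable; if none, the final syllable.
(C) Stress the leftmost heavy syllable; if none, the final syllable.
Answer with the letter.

Rule A → syllable 6 (observed: 5).
Rule B → syllable 7 (observed: 5).
Rule C → syllable 5 ✓.

C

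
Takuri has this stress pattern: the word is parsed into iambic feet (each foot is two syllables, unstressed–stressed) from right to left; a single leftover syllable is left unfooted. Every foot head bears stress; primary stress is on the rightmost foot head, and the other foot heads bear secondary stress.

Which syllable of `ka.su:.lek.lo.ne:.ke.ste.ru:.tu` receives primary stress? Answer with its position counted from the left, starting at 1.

Parse right to left into iambic (σˈσ) feet: ka (su:.ˈlek) (lo.ˈne:) (ke.ˈste) (ru:.ˈtu). Syllable 1 is left unfooted.
Foot heads (stressed positions): 3, 5, 7, 9.
End Rule Rightmost: primary stress on the rightmost head = syllable 9.
Primary stress: syllable 9 → ka.su:.lek.lo.ne:.ke.ste.ru:.ˈtu.

9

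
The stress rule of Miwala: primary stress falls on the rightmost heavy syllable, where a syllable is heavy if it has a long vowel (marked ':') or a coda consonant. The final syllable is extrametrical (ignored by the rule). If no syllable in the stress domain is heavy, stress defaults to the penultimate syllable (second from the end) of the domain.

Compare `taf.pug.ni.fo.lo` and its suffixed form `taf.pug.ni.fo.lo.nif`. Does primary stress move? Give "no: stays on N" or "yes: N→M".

Base `taf.pug.ni.fo.lo` (5 syllables):
  The final syllable (5, lo) is extrametrical; the stress domain is syllables 1–4.
  Weights: 1 taf H, 2 pug H, 3 ni L, 4 fo L.
  Heavy syllables in the domain: 1, 2. The rightmost is syllable 2 (pug).
  → primary stress on syllable 2.
Suffixed `taf.pug.ni.fo.lo.nif` (6 syllables):
  The final syllable (6, nif) is extrametrical; the stress domain is syllables 1–5.
  Weights: 1 taf H, 2 pug H, 3 ni L, 4 fo L, 5 lo L.
  Heavy syllables in the domain: 1, 2. The rightmost is syllable 2 (pug).
  → primary stress on syllable 2.

no: stays on 2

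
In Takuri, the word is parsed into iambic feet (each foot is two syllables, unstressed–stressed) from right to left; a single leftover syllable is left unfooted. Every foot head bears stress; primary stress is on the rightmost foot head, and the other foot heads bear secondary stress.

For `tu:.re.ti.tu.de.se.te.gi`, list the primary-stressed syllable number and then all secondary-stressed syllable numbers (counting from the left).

Parse right to left into iambic (σˈσ) feet: (tu:.ˈre) (ti.ˈtu) (de.ˈse) (te.ˈgi).
Foot heads (stressed positions): 2, 4, 6, 8.
End Rule Rightmost: primary stress on the rightmost head = syllable 8.
Secondary stress on 2, 4, 6: tu:.ˌre.ti.ˌtu.de.ˌse.te.ˈgi.

primary 8, secondary 2, 4, 6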